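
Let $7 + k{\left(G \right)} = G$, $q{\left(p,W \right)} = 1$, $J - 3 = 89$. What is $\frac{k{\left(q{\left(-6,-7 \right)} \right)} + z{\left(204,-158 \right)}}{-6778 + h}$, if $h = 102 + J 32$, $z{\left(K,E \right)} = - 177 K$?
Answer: $\frac{6019}{622} \approx 9.6768$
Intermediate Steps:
$J = 92$ ($J = 3 + 89 = 92$)
$k{\left(G \right)} = -7 + G$
$h = 3046$ ($h = 102 + 92 \cdot 32 = 102 + 2944 = 3046$)
$\frac{k{\left(q{\left(-6,-7 \right)} \right)} + z{\left(204,-158 \right)}}{-6778 + h} = \frac{\left(-7 + 1\right) - 36108}{-6778 + 3046} = \frac{-6 - 36108}{-3732} = \left(-36114\right) \left(- \frac{1}{3732}\right) = \frac{6019}{622}$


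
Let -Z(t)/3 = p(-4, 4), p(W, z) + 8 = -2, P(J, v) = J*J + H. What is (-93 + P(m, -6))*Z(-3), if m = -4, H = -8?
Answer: -2550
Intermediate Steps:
P(J, v) = -8 + J² (P(J, v) = J*J - 8 = J² - 8 = -8 + J²)
p(W, z) = -10 (p(W, z) = -8 - 2 = -10)
Z(t) = 30 (Z(t) = -3*(-10) = 30)
(-93 + P(m, -6))*Z(-3) = (-93 + (-8 + (-4)²))*30 = (-93 + (-8 + 16))*30 = (-93 + 8)*30 = -85*30 = -2550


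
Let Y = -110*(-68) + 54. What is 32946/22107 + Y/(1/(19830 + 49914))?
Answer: 3872050611206/7369 ≈ 5.2545e+8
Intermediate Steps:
Y = 7534 (Y = 7480 + 54 = 7534)
32946/22107 + Y/(1/(19830 + 49914)) = 32946/22107 + 7534/(1/(19830 + 49914)) = 32946*(1/22107) + 7534/(1/69744) = 10982/7369 + 7534/(1/69744) = 10982/7369 + 7534*69744 = 10982/7369 + 525451296 = 3872050611206/7369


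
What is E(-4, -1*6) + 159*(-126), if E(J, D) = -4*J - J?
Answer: -20014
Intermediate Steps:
E(J, D) = -5*J
E(-4, -1*6) + 159*(-126) = -5*(-4) + 159*(-126) = 20 - 20034 = -20014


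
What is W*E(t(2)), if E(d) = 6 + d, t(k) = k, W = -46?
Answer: -368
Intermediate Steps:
W*E(t(2)) = -46*(6 + 2) = -46*8 = -368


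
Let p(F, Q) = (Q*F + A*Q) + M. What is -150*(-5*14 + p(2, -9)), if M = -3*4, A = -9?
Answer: 2850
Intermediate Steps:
M = -12
p(F, Q) = -12 - 9*Q + F*Q (p(F, Q) = (Q*F - 9*Q) - 12 = (F*Q - 9*Q) - 12 = (-9*Q + F*Q) - 12 = -12 - 9*Q + F*Q)
-150*(-5*14 + p(2, -9)) = -150*(-5*14 + (-12 - 9*(-9) + 2*(-9))) = -150*(-70 + (-12 + 81 - 18)) = -150*(-70 + 51) = -150*(-19) = 2850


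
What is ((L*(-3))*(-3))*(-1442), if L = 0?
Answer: 0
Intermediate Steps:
((L*(-3))*(-3))*(-1442) = ((0*(-3))*(-3))*(-1442) = (0*(-3))*(-1442) = 0*(-1442) = 0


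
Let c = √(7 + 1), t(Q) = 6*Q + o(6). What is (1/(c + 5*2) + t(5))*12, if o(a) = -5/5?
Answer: 8034/23 - 6*√2/23 ≈ 348.94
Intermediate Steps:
o(a) = -1 (o(a) = -5*⅕ = -1)
t(Q) = -1 + 6*Q (t(Q) = 6*Q - 1 = -1 + 6*Q)
c = 2*√2 (c = √8 = 2*√2 ≈ 2.8284)
(1/(c + 5*2) + t(5))*12 = (1/(2*√2 + 5*2) + (-1 + 6*5))*12 = (1/(2*√2 + 10) + (-1 + 30))*12 = (1/(10 + 2*√2) + 29)*12 = (29 + 1/(10 + 2*√2))*12 = 348 + 12/(10 + 2*√2)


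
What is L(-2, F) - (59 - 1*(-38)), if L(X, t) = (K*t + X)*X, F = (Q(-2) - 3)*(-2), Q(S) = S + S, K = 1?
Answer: -121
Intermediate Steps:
Q(S) = 2*S
F = 14 (F = (2*(-2) - 3)*(-2) = (-4 - 3)*(-2) = -7*(-2) = 14)
L(X, t) = X*(X + t) (L(X, t) = (1*t + X)*X = (t + X)*X = (X + t)*X = X*(X + t))
L(-2, F) - (59 - 1*(-38)) = -2*(-2 + 14) - (59 - 1*(-38)) = -2*12 - (59 + 38) = -24 - 1*97 = -24 - 97 = -121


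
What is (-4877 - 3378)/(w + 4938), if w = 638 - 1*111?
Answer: -1651/1093 ≈ -1.5105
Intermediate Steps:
w = 527 (w = 638 - 111 = 527)
(-4877 - 3378)/(w + 4938) = (-4877 - 3378)/(527 + 4938) = -8255/5465 = -8255*1/5465 = -1651/1093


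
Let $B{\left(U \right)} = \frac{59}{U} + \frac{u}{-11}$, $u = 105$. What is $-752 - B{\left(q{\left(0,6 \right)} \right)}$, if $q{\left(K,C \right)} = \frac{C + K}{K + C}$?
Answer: $- \frac{8816}{11} \approx -801.45$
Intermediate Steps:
$q{\left(K,C \right)} = 1$ ($q{\left(K,C \right)} = \frac{C + K}{C + K} = 1$)
$B{\left(U \right)} = - \frac{105}{11} + \frac{59}{U}$ ($B{\left(U \right)} = \frac{59}{U} + \frac{105}{-11} = \frac{59}{U} + 105 \left(- \frac{1}{11}\right) = \frac{59}{U} - \frac{105}{11} = - \frac{105}{11} + \frac{59}{U}$)
$-752 - B{\left(q{\left(0,6 \right)} \right)} = -752 - \left(- \frac{105}{11} + \frac{59}{1}\right) = -752 - \left(- \frac{105}{11} + 59 \cdot 1\right) = -752 - \left(- \frac{105}{11} + 59\right) = -752 - \frac{544}{11} = - \frac{8816}{11}$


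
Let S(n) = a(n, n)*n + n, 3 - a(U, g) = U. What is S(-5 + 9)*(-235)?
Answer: 0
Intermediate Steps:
a(U, g) = 3 - U
S(n) = n + n*(3 - n) (S(n) = (3 - n)*n + n = n*(3 - n) + n = n + n*(3 - n))
S(-5 + 9)*(-235) = ((-5 + 9)*(4 - (-5 + 9)))*(-235) = (4*(4 - 1*4))*(-235) = (4*(4 - 4))*(-235) = (4*0)*(-235) = 0*(-235) = 0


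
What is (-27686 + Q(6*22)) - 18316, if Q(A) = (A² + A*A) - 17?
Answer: -11171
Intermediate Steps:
Q(A) = -17 + 2*A² (Q(A) = (A² + A²) - 17 = 2*A² - 17 = -17 + 2*A²)
(-27686 + Q(6*22)) - 18316 = (-27686 + (-17 + 2*(6*22)²)) - 18316 = (-27686 + (-17 + 2*132²)) - 18316 = (-27686 + (-17 + 2*17424)) - 18316 = (-27686 + (-17 + 34848)) - 18316 = (-27686 + 34831) - 18316 = 7145 - 18316 = -11171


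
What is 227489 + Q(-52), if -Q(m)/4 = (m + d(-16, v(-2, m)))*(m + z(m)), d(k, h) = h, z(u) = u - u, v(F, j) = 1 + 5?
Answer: 217921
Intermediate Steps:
v(F, j) = 6
z(u) = 0
Q(m) = -4*m*(6 + m) (Q(m) = -4*(m + 6)*(m + 0) = -4*(6 + m)*m = -4*m*(6 + m))
227489 + Q(-52) = 227489 + 4*(-52)*(-6 - 1*(-52)) = 227489 + 4*(-52)*(-6 + 52) = 227489 + 4*(-52)*46 = 227489 - 9568 = 217921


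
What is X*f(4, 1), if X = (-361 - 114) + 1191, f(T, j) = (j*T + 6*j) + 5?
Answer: 10740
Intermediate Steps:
f(T, j) = 5 + 6*j + T*j (f(T, j) = (T*j + 6*j) + 5 = (6*j + T*j) + 5 = 5 + 6*j + T*j)
X = 716 (X = -475 + 1191 = 716)
X*f(4, 1) = 716*(5 + 6*1 + 4*1) = 716*(5 + 6 + 4) = 716*15 = 10740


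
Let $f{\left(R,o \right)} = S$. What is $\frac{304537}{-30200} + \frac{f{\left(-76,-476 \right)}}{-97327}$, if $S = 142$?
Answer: $- \frac{29643960999}{2939275400} \approx -10.085$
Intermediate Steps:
$f{\left(R,o \right)} = 142$
$\frac{304537}{-30200} + \frac{f{\left(-76,-476 \right)}}{-97327} = \frac{304537}{-30200} + \frac{142}{-97327} = 304537 \left(- \frac{1}{30200}\right) + 142 \left(- \frac{1}{97327}\right) = - \frac{304537}{30200} - \frac{142}{97327} = - \frac{29643960999}{2939275400}$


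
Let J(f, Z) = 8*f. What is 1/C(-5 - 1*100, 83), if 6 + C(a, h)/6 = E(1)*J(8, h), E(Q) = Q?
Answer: 1/348 ≈ 0.0028736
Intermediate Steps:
C(a, h) = 348 (C(a, h) = -36 + 6*(1*(8*8)) = -36 + 6*(1*64) = -36 + 6*64 = -36 + 384 = 348)
1/C(-5 - 1*100, 83) = 1/348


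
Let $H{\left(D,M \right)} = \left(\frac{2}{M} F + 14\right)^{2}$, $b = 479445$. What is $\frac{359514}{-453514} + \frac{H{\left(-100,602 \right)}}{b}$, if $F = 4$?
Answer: $- \frac{2601428508585399}{3283305037092955} \approx -0.79232$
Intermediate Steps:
$H{\left(D,M \right)} = \left(14 + \frac{8}{M}\right)^{2}$ ($H{\left(D,M \right)} = \left(\frac{2}{M} 4 + 14\right)^{2} = \left(\frac{8}{M} + 14\right)^{2} = \left(14 + \frac{8}{M}\right)^{2}$)
$\frac{359514}{-453514} + \frac{H{\left(-100,602 \right)}}{b} = \frac{359514}{-453514} + \frac{4 \cdot \frac{1}{362404} \left(4 + 7 \cdot 602\right)^{2}}{479445} = 359514 \left(- \frac{1}{453514}\right) + 4 \cdot \frac{1}{362404} \left(4 + 4214\right)^{2} \cdot \frac{1}{479445} = - \frac{179757}{226757} + 4 \cdot \frac{1}{362404} \cdot 4218^{2} \cdot \frac{1}{479445} = - \frac{179757}{226757} + 4 \cdot \frac{1}{362404} \cdot 17791524 \cdot \frac{1}{479445} = - \frac{179757}{226757} + \frac{17791524}{90601} \cdot \frac{1}{479445} = - \frac{179757}{226757} + \frac{5930508}{14479398815} = - \frac{2601428508585399}{3283305037092955}$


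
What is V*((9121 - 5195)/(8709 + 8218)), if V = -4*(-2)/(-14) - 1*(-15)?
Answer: 396526/118489 ≈ 3.3465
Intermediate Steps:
V = 101/7 (V = 8*(-1/14) + 15 = -4/7 + 15 = 101/7 ≈ 14.429)
V*((9121 - 5195)/(8709 + 8218)) = 101*((9121 - 5195)/(8709 + 8218))/7 = 101*(3926/16927)/7 = 101*(3926*(1/16927))/7 = (101/7)*(3926/16927) = 396526/118489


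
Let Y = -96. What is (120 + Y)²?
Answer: 576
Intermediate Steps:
(120 + Y)² = (120 - 96)² = 24² = 576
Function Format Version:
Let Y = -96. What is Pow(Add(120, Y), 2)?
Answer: 576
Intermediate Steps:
Pow(Add(120, Y), 2) = Pow(Add(120, -96), 2) = Pow(24, 2) = 576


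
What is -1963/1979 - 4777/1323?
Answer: -12050732/2618217 ≈ -4.6026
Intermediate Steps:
-1963/1979 - 4777/1323 = -12050732/2618217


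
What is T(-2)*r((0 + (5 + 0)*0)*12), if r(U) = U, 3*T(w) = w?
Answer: 0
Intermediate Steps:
T(w) = w/3
T(-2)*r((0 + (5 + 0)*0)*12) = ((1/3)*(-2))*((0 + (5 + 0)*0)*12) = -2*(0 + 5*0)*12/3 = -2*(0 + 0)*12/3 = -0*12 = -2/3*0 = 0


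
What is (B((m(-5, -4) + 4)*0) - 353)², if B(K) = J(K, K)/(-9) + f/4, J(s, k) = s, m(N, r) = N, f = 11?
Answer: 1962801/16 ≈ 1.2268e+5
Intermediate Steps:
B(K) = 11/4 - K/9 (B(K) = K/(-9) + 11/4 = K*(-⅑) + 11*(¼) = -K/9 + 11/4 = 11/4 - K/9)
(B((m(-5, -4) + 4)*0) - 353)² = ((11/4 - (-5 + 4)*0/9) - 353)² = ((11/4 - (-1)*0/9) - 353)² = ((11/4 - ⅑*0) - 353)² = ((11/4 + 0) - 353)² = (11/4 - 353)² = (-1401/4)² = 1962801/16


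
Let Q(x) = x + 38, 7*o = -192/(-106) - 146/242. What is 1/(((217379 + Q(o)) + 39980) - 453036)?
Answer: -44891/8782422602 ≈ -5.1115e-6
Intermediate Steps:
o = 7747/44891 (o = (-192/(-106) - 146/242)/7 = (-192*(-1/106) - 146*1/242)/7 = (96/53 - 73/121)/7 = (⅐)*(7747/6413) = 7747/44891 ≈ 0.17257)
Q(x) = 38 + x
1/(((217379 + Q(o)) + 39980) - 453036) = 1/(((217379 + (38 + 7747/44891)) + 39980) - 453036) = 1/(((217379 + 1713605/44891) + 39980) - 453036) = 1/((9760074294/44891 + 39980) - 453036) = 1/(11554816474/44891 - 453036) = 1/(-8782422602/44891) = -44891/8782422602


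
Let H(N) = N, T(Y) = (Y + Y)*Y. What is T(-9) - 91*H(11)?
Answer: -839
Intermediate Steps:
T(Y) = 2*Y² (T(Y) = (2*Y)*Y = 2*Y²)
T(-9) - 91*H(11) = 2*(-9)² - 91*11 = 2*81 - 1001 = 162 - 1001 = -839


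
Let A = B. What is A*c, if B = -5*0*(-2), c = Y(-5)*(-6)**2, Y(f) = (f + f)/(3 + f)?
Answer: 0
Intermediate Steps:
Y(f) = 2*f/(3 + f) (Y(f) = (2*f)/(3 + f) = 2*f/(3 + f))
c = 180 (c = (2*(-5)/(3 - 5))*(-6)**2 = (2*(-5)/(-2))*36 = (2*(-5)*(-1/2))*36 = 5*36 = 180)
B = 0 (B = 0*(-2) = 0)
A = 0
A*c = 0*180 = 0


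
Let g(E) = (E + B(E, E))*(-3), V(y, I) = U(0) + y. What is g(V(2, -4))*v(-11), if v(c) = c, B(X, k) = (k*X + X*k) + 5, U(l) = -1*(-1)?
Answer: 858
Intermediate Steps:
U(l) = 1
B(X, k) = 5 + 2*X*k (B(X, k) = (X*k + X*k) + 5 = 2*X*k + 5 = 5 + 2*X*k)
V(y, I) = 1 + y
g(E) = -15 - 6*E**2 - 3*E (g(E) = (E + (5 + 2*E*E))*(-3) = (E + (5 + 2*E**2))*(-3) = (5 + E + 2*E**2)*(-3) = -15 - 6*E**2 - 3*E)
g(V(2, -4))*v(-11) = (-15 - 6*(1 + 2)**2 - 3*(1 + 2))*(-11) = (-15 - 6*3**2 - 3*3)*(-11) = (-15 - 6*9 - 9)*(-11) = (-15 - 54 - 9)*(-11) = -78*(-11) = 858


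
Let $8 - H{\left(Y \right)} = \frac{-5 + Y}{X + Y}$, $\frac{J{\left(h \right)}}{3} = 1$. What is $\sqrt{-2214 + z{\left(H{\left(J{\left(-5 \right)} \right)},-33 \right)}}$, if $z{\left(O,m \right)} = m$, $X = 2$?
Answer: $i \sqrt{2247} \approx 47.403 i$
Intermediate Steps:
$J{\left(h \right)} = 3$ ($J{\left(h \right)} = 3 \cdot 1 = 3$)
$H{\left(Y \right)} = 8 - \frac{-5 + Y}{2 + Y}$
$\sqrt{-2214 + z{\left(H{\left(J{\left(-5 \right)} \right)},-33 \right)}} = \sqrt{-2214 - 33} = \sqrt{-2247} = i \sqrt{2247}$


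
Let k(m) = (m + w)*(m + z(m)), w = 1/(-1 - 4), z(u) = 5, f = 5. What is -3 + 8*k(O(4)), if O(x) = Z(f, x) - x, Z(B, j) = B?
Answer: 177/5 ≈ 35.400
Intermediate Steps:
w = -⅕ (w = 1/(-5) = -⅕ ≈ -0.20000)
O(x) = 5 - x
k(m) = (5 + m)*(-⅕ + m) (k(m) = (m - ⅕)*(m + 5) = (-⅕ + m)*(5 + m) = (5 + m)*(-⅕ + m))
-3 + 8*k(O(4)) = -3 + 8*(-1 + (5 - 1*4)² + 24*(5 - 1*4)/5) = -3 + 8*(-1 + (5 - 4)² + 24*(5 - 4)/5) = -3 + 8*(-1 + 1² + (24/5)*1) = -3 + 8*(-1 + 1 + 24/5) = -3 + 8*(24/5) = -3 + 192/5 = 177/5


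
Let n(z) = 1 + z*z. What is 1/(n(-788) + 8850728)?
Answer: 1/9471673 ≈ 1.0558e-7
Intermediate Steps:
n(z) = 1 + z²
1/(n(-788) + 8850728) = 1/((1 + (-788)²) + 8850728) = 1/((1 + 620944) + 8850728) = 1/(620945 + 8850728) = 1/9471673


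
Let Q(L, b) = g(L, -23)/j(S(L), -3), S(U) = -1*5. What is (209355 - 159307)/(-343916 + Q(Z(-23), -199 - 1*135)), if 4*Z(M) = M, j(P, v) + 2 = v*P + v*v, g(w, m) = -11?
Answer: -100096/687833 ≈ -0.14552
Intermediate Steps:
S(U) = -5
j(P, v) = -2 + v**2 + P*v (j(P, v) = -2 + (v*P + v*v) = -2 + (P*v + v**2) = -2 + (v**2 + P*v) = -2 + v**2 + P*v)
Z(M) = M/4
Q(L, b) = -1/2 (Q(L, b) = -11/(-2 + (-3)**2 - 5*(-3)) = -11/(-2 + 9 + 15) = -11/22 = -11*1/22 = -1/2)
(209355 - 159307)/(-343916 + Q(Z(-23), -199 - 1*135)) = (209355 - 159307)/(-343916 - 1/2) = 50048/(-687833/2) = 50048*(-2/687833) = -100096/687833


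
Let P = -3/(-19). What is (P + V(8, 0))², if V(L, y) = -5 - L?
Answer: 59536/361 ≈ 164.92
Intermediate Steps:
P = 3/19 (P = -3*(-1/19) = 3/19 ≈ 0.15789)
(P + V(8, 0))² = (3/19 + (-5 - 1*8))² = (3/19 + (-5 - 8))² = (3/19 - 13)² = (-244/19)² = 59536/361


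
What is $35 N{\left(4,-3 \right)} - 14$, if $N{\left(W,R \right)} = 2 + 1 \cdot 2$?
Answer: $126$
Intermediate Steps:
$N{\left(W,R \right)} = 4$ ($N{\left(W,R \right)} = 2 + 2 = 4$)
$35 N{\left(4,-3 \right)} - 14 = 35 \cdot 4 - 14 = 140 - 14 = 126$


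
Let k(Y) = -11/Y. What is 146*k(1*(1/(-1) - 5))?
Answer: 803/3 ≈ 267.67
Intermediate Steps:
146*k(1*(1/(-1) - 5)) = 146*(-11/(1/(-1) - 5)) = 146*(-11/(-1 - 5)) = 146*(-11/(1*(-6))) = 146*(-11/(-6)) = 146*(-11*(-⅙)) = 146*(11/6) = 803/3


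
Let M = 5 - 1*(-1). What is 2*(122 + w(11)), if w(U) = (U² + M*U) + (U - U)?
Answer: 618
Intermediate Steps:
M = 6 (M = 5 + 1 = 6)
w(U) = U² + 6*U (w(U) = (U² + 6*U) + (U - U) = (U² + 6*U) + 0 = U² + 6*U)
2*(122 + w(11)) = 2*(122 + 11*(6 + 11)) = 2*(122 + 11*17) = 2*(122 + 187) = 2*309 = 618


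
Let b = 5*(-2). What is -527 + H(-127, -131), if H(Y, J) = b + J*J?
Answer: 16624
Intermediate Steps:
b = -10
H(Y, J) = -10 + J**2 (H(Y, J) = -10 + J*J = -10 + J**2)
-527 + H(-127, -131) = -527 + (-10 + (-131)**2) = -527 + (-10 + 17161) = -527 + 17151 = 16624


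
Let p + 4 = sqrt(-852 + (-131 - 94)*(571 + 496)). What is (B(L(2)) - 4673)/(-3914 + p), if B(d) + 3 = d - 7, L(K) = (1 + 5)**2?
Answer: 6068982/5197217 + 1549*I*sqrt(240927)/5197217 ≈ 1.1677 + 0.14629*I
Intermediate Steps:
L(K) = 36 (L(K) = 6**2 = 36)
B(d) = -10 + d (B(d) = -3 + (d - 7) = -3 + (-7 + d) = -10 + d)
p = -4 + I*sqrt(240927) (p = -4 + sqrt(-852 + (-131 - 94)*(571 + 496)) = -4 + sqrt(-852 - 225*1067) = -4 + sqrt(-852 - 240075) = -4 + sqrt(-240927) = -4 + I*sqrt(240927) ≈ -4.0 + 490.84*I)
(B(L(2)) - 4673)/(-3914 + p) = ((-10 + 36) - 4673)/(-3914 + (-4 + I*sqrt(240927))) = (26 - 4673)/(-3918 + I*sqrt(240927)) = -4647/(-3918 + I*sqrt(240927))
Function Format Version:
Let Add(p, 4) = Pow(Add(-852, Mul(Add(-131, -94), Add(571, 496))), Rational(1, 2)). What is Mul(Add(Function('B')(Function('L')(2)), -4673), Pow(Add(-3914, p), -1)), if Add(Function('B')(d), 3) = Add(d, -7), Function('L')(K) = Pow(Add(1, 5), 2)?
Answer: Add(Rational(6068982, 5197217), Mul(Rational(1549, 5197217), I, Pow(240927, Rational(1, 2)))) ≈ Add(1.1677, Mul(0.14629, I))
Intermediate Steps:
Function('L')(K) = 36 (Function('L')(K) = Pow(6, 2) = 36)
Function('B')(d) = Add(-10, d) (Function('B')(d) = Add(-3, Add(d, -7)) = Add(-3, Add(-7, d)) = Add(-10, d))
p = Add(-4, Mul(I, Pow(240927, Rational(1, 2)))) (p = Add(-4, Pow(Add(-852, Mul(Add(-131, -94), Add(571, 496))), Rational(1, 2))) = Add(-4, Pow(Add(-852, Mul(-225, 1067)), Rational(1, 2))) = Add(-4, Pow(Add(-852, -240075), Rational(1, 2))) = Add(-4, Pow(-240927, Rational(1, 2))) = Add(-4, Mul(I, Pow(240927, Rational(1, 2)))) ≈ Add(-4.0000, Mul(490.84, I)))
Mul(Add(Function('B')(Function('L')(2)), -4673), Pow(Add(-3914, p), -1)) = Mul(Add(Add(-10, 36), -4673), Pow(Add(-3914, Add(-4, Mul(I, Pow(240927, Rational(1, 2))))), -1)) = Mul(Add(26, -4673), Pow(Add(-3918, Mul(I, Pow(240927, Rational(1, 2)))), -1)) = Mul(-4647, Pow(Add(-3918, Mul(I, Pow(240927, Rational(1, 2)))), -1))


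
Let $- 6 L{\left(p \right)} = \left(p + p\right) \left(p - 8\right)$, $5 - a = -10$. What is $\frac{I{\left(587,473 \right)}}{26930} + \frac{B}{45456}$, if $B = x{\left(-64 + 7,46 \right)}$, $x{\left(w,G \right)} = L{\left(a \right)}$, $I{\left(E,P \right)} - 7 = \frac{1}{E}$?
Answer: $- \frac{36645269}{71856435696} \approx -0.00050998$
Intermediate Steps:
$a = 15$ ($a = 5 - -10 = 5 + 10 = 15$)
$I{\left(E,P \right)} = 7 + \frac{1}{E}$
$L{\left(p \right)} = - \frac{p \left(-8 + p\right)}{3}$ ($L{\left(p \right)} = - \frac{\left(p + p\right) \left(p - 8\right)}{6} = - \frac{2 p \left(-8 + p\right)}{6} = - \frac{p \left(-8 + p\right)}{3}$)
$x{\left(w,G \right)} = -35$ ($x{\left(w,G \right)} = \frac{1}{3} \cdot 15 \left(8 - 15\right) = \frac{1}{3} \cdot 15 \left(-7\right) = -35$)
$B = -35$
$\frac{I{\left(587,473 \right)}}{26930} + \frac{B}{45456} = \frac{7 + \frac{1}{587}}{26930} - \frac{35}{45456} = \left(7 + \frac{1}{587}\right) \frac{1}{26930} - \frac{35}{45456} = \frac{4110}{587} \cdot \frac{1}{26930} - \frac{35}{45456} = \frac{411}{1580791} - \frac{35}{45456} = - \frac{36645269}{71856435696}$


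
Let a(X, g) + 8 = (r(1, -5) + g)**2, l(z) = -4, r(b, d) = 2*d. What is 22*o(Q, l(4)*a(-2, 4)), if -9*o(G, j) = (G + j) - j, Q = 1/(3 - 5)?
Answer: 11/9 ≈ 1.2222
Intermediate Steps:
Q = -1/2 (Q = 1/(-2) = -1/2 ≈ -0.50000)
a(X, g) = -8 + (-10 + g)**2 (a(X, g) = -8 + (2*(-5) + g)**2 = -8 + (-10 + g)**2)
o(G, j) = -G/9 (o(G, j) = -((G + j) - j)/9 = -G/9)
22*o(Q, l(4)*a(-2, 4)) = 22*(-1/9*(-1/2)) = 22*(1/18) = 11/9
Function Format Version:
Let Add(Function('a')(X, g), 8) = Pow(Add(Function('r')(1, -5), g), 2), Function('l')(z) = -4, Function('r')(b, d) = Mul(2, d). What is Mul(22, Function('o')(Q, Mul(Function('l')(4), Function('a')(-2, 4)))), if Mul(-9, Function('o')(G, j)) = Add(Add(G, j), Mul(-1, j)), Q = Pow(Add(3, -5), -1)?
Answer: Rational(11, 9) ≈ 1.2222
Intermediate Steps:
Q = Rational(-1, 2) (Q = Pow(-2, -1) = Rational(-1, 2) ≈ -0.50000)
Function('a')(X, g) = Add(-8, Pow(Add(-10, g), 2)) (Function('a')(X, g) = Add(-8, Pow(Add(Mul(2, -5), g), 2)) = Add(-8, Pow(Add(-10, g), 2)))
Function('o')(G, j) = Mul(Rational(-1, 9), G) (Function('o')(G, j) = Mul(Rational(-1, 9), Add(Add(G, j), Mul(-1, j))) = Mul(Rational(-1, 9), G))
Mul(22, Function('o')(Q, Mul(Function('l')(4), Function('a')(-2, 4)))) = Mul(22, Mul(Rational(-1, 9), Rational(-1, 2))) = Mul(22, Rational(1, 18)) = Rational(11, 9)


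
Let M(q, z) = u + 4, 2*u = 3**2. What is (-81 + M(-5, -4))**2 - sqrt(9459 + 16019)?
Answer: 21025/4 - sqrt(25478) ≈ 5096.6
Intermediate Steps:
u = 9/2 (u = (1/2)*3**2 = (1/2)*9 = 9/2 ≈ 4.5000)
M(q, z) = 17/2 (M(q, z) = 9/2 + 4 = 17/2)
(-81 + M(-5, -4))**2 - sqrt(9459 + 16019) = (-81 + 17/2)**2 - sqrt(9459 + 16019) = (-145/2)**2 - sqrt(25478) = 21025/4 - sqrt(25478)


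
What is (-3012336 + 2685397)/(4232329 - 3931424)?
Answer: -326939/300905 ≈ -1.0865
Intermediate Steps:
(-3012336 + 2685397)/(4232329 - 3931424) = -326939/300905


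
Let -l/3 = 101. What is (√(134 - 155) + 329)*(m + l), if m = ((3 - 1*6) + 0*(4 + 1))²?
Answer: -96726 - 294*I*√21 ≈ -96726.0 - 1347.3*I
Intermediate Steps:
l = -303 (l = -3*101 = -303)
m = 9 (m = ((3 - 6) + 0*5)² = (-3 + 0)² = (-3)² = 9)
(√(134 - 155) + 329)*(m + l) = (√(134 - 155) + 329)*(9 - 303) = (√(-21) + 329)*(-294) = (I*√21 + 329)*(-294) = (329 + I*√21)*(-294) = -96726 - 294*I*√21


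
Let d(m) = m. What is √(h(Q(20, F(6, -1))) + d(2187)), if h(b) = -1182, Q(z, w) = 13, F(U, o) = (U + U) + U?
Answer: √1005 ≈ 31.702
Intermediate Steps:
F(U, o) = 3*U (F(U, o) = 2*U + U = 3*U)
√(h(Q(20, F(6, -1))) + d(2187)) = √(-1182 + 2187) = √1005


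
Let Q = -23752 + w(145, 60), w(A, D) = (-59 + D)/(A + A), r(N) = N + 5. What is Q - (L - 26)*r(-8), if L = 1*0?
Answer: -6910699/290 ≈ -23830.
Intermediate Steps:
r(N) = 5 + N
w(A, D) = (-59 + D)/(2*A) (w(A, D) = (-59 + D)/((2*A)) = (-59 + D)*(1/(2*A)) = (-59 + D)/(2*A))
L = 0
Q = -6888079/290 (Q = -23752 + (½)*(-59 + 60)/145 = -23752 + (½)*(1/145)*1 = -23752 + 1/290 = -6888079/290 ≈ -23752.)
Q - (L - 26)*r(-8) = -6888079/290 - (0 - 26)*(5 - 8) = -6888079/290 - (-26)*(-3) = -6888079/290 - 1*78 = -6888079/290 - 78 = -6910699/290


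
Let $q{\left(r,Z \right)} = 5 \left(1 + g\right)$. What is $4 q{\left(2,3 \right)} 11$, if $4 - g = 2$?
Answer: $660$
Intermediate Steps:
$g = 2$ ($g = 4 - 2 = 2$)
$q{\left(r,Z \right)} = 15$ ($q{\left(r,Z \right)} = 5 \left(1 + 2\right) = 5 \cdot 3 = 15$)
$4 q{\left(2,3 \right)} 11 = 4 \cdot 15 \cdot 11 = 60 \cdot 11 = 660$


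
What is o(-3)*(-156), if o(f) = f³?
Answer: 4212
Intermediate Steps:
o(-3)*(-156) = (-3)³*(-156) = -27*(-156) = 4212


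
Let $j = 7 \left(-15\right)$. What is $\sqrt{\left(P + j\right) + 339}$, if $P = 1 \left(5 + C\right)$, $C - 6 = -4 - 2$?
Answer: $\sqrt{239} \approx 15.46$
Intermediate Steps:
$C = 0$ ($C = 6 - 6 = 0$)
$P = 5$ ($P = 1 \left(5 + 0\right) = 1 \cdot 5 = 5$)
$j = -105$
$\sqrt{\left(P + j\right) + 339} = \sqrt{\left(5 - 105\right) + 339} = \sqrt{-100 + 339} = \sqrt{239}$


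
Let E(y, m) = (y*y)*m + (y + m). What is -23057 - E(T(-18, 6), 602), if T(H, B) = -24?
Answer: -370387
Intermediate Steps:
E(y, m) = m + y + m*y**2 (E(y, m) = y**2*m + (m + y) = m*y**2 + (m + y) = m + y + m*y**2)
-23057 - E(T(-18, 6), 602) = -23057 - (602 - 24 + 602*(-24)**2) = -23057 - (602 - 24 + 602*576) = -23057 - (602 - 24 + 346752) = -23057 - 1*347330 = -23057 - 347330 = -370387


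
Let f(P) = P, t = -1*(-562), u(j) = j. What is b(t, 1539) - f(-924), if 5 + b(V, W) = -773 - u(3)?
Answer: 143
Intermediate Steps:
t = 562
b(V, W) = -781 (b(V, W) = -5 + (-773 - 1*3) = -5 + (-773 - 3) = -5 - 776 = -781)
b(t, 1539) - f(-924) = -781 - 1*(-924) = -781 + 924 = 143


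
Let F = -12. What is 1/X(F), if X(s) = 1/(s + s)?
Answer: -24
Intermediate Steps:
X(s) = 1/(2*s)
1/X(F) = 1/((1/2)/(-12)) = 1/((1/2)*(-1/12)) = 1/(-1/24) = -24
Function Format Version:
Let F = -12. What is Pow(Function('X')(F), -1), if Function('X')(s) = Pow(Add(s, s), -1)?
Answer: -24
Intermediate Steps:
Function('X')(s) = Mul(Rational(1, 2), Pow(s, -1)) (Function('X')(s) = Pow(Mul(2, s), -1) = Mul(Rational(1, 2), Pow(s, -1)))
Pow(Function('X')(F), -1) = Pow(Mul(Rational(1, 2), Pow(-12, -1)), -1) = Pow(Mul(Rational(1, 2), Rational(-1, 12)), -1) = Pow(Rational(-1, 24), -1) = -24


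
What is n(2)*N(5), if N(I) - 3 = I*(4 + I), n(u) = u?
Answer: 96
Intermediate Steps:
N(I) = 3 + I*(4 + I)
n(2)*N(5) = 2*(3 + 5² + 4*5) = 2*(3 + 25 + 20) = 2*48 = 96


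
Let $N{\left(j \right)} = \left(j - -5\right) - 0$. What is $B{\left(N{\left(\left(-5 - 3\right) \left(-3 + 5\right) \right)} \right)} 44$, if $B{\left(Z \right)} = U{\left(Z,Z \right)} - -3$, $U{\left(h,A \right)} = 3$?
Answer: $264$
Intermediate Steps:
$N{\left(j \right)} = 5 + j$ ($N{\left(j \right)} = \left(j + 5\right) + 0 = \left(5 + j\right) + 0 = 5 + j$)
$B{\left(Z \right)} = 6$ ($B{\left(Z \right)} = 3 - -3 = 3 + 3 = 6$)
$B{\left(N{\left(\left(-5 - 3\right) \left(-3 + 5\right) \right)} \right)} 44 = 6 \cdot 44 = 264$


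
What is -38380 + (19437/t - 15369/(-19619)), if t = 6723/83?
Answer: -20202858476/529713 ≈ -38139.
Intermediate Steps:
t = 81 (t = 6723*(1/83) = 81)
-38380 + (19437/t - 15369/(-19619)) = -38380 + (19437/81 - 15369/(-19619)) = -38380 + (19437*(1/81) - 15369*(-1/19619)) = -38380 + (6479/27 + 15369/19619) = -38380 + 127526464/529713 = -20202858476/529713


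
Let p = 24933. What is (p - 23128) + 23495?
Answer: 25300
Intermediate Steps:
(p - 23128) + 23495 = (24933 - 23128) + 23495 = 1805 + 23495 = 25300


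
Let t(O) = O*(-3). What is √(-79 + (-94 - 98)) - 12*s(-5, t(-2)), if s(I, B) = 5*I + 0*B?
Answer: 300 + I*√271 ≈ 300.0 + 16.462*I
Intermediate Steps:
t(O) = -3*O
s(I, B) = 5*I (s(I, B) = 5*I + 0 = 5*I)
√(-79 + (-94 - 98)) - 12*s(-5, t(-2)) = √(-79 + (-94 - 98)) - 60*(-5) = √(-79 - 192) - 12*(-25) = √(-271) + 300 = I*√271 + 300 = 300 + I*√271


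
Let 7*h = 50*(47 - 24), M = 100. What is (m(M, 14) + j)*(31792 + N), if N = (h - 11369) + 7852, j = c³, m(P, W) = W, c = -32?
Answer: -6520502550/7 ≈ -9.3150e+8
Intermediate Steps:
j = -32768 (j = (-32)³ = -32768)
h = 1150/7 (h = (50*(47 - 24))/7 = (50*23)/7 = (⅐)*1150 = 1150/7 ≈ 164.29)
N = -23469/7 (N = (1150/7 - 11369) + 7852 = -78433/7 + 7852 = -23469/7 ≈ -3352.7)
(m(M, 14) + j)*(31792 + N) = (14 - 32768)*(31792 - 23469/7) = -32754*199075/7 = -6520502550/7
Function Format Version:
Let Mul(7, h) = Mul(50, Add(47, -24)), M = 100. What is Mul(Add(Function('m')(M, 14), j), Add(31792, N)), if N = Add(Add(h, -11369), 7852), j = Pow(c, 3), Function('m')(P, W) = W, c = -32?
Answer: Rational(-6520502550, 7) ≈ -9.3150e+8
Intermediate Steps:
j = -32768 (j = Pow(-32, 3) = -32768)
h = Rational(1150, 7) (h = Mul(Rational(1, 7), Mul(50, Add(47, -24))) = Mul(Rational(1, 7), Mul(50, 23)) = Mul(Rational(1, 7), 1150) = Rational(1150, 7) ≈ 164.29)
N = Rational(-23469, 7) (N = Add(Add(Rational(1150, 7), -11369), 7852) = Add(Rational(-78433, 7), 7852) = Rational(-23469, 7) ≈ -3352.7)
Mul(Add(Function('m')(M, 14), j), Add(31792, N)) = Mul(Add(14, -32768), Add(31792, Rational(-23469, 7))) = Mul(-32754, Rational(199075, 7)) = Rational(-6520502550, 7)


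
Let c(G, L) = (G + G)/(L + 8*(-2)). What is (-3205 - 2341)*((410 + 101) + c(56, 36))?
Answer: -14325318/5 ≈ -2.8651e+6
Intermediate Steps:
c(G, L) = 2*G/(-16 + L) (c(G, L) = (2*G)/(L - 16) = (2*G)/(-16 + L) = 2*G/(-16 + L))
(-3205 - 2341)*((410 + 101) + c(56, 36)) = (-3205 - 2341)*((410 + 101) + 2*56/(-16 + 36)) = -5546*(511 + 2*56/20) = -5546*(511 + 2*56*(1/20)) = -5546*(511 + 28/5) = -5546*2583/5 = -14325318/5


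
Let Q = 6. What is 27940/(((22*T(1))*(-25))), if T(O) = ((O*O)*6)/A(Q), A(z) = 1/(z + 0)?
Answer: -127/90 ≈ -1.4111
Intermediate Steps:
A(z) = 1/z
T(O) = 36*O² (T(O) = ((O*O)*6)/(1/6) = (O²*6)/(⅙) = (6*O²)*6 = 36*O²)
27940/(((22*T(1))*(-25))) = 27940/(((22*(36*1²))*(-25))) = 27940/(((22*(36*1))*(-25))) = 27940/(((22*36)*(-25))) = 27940/((792*(-25))) = 27940/(-19800) = 27940*(-1/19800) = -127/90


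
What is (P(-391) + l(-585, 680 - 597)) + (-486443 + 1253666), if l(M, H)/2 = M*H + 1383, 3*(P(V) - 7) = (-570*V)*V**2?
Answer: 11358202376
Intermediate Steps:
P(V) = 7 - 190*V**3 (P(V) = 7 + ((-570*V)*V**2)/3 = 7 + (-570*V**3)/3 = 7 - 190*V**3)
l(M, H) = 2766 + 2*H*M (l(M, H) = 2*(M*H + 1383) = 2*(H*M + 1383) = 2*(1383 + H*M) = 2766 + 2*H*M)
(P(-391) + l(-585, 680 - 597)) + (-486443 + 1253666) = ((7 - 190*(-391)**3) + (2766 + 2*(680 - 597)*(-585))) + (-486443 + 1253666) = ((7 - 190*(-59776471)) + (2766 + 2*83*(-585))) + 767223 = ((7 + 11357529490) + (2766 - 97110)) + 767223 = (11357529497 - 94344) + 767223 = 11357435153 + 767223 = 11358202376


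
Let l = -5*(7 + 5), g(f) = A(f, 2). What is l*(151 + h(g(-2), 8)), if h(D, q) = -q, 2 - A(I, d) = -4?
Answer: -8580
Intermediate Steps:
A(I, d) = 6 (A(I, d) = 2 - 1*(-4) = 2 + 4 = 6)
g(f) = 6
l = -60 (l = -5*12 = -60)
l*(151 + h(g(-2), 8)) = -60*(151 - 1*8) = -60*(151 - 8) = -60*143 = -8580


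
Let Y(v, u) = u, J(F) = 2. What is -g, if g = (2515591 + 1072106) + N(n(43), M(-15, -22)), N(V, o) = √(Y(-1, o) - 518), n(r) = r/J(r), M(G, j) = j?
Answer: -3587697 - 6*I*√15 ≈ -3.5877e+6 - 23.238*I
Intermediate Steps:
n(r) = r/2
N(V, o) = √(-518 + o) (N(V, o) = √(o - 518) = √(-518 + o))
g = 3587697 + 6*I*√15 (g = (2515591 + 1072106) + √(-518 - 22) = 3587697 + √(-540) = 3587697 + 6*I*√15 ≈ 3.5877e+6 + 23.238*I)
-g = -(3587697 + 6*I*√15) = -3587697 - 6*I*√15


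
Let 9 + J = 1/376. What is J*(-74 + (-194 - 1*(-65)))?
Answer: 686749/376 ≈ 1826.5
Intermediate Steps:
J = -3383/376 (J = -9 + 1/376 = -3383/376 ≈ -8.9973)
J*(-74 + (-194 - 1*(-65))) = -3383*(-74 + (-194 - 1*(-65)))/376 = -3383*(-74 + (-194 + 65))/376 = -3383*(-74 - 129)/376 = -3383/376*(-203) = 686749/376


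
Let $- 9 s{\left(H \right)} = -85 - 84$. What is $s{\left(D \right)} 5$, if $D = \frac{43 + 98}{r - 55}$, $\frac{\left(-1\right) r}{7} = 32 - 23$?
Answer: $\frac{845}{9} \approx 93.889$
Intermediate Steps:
$r = -63$ ($r = - 7 \left(32 - 23\right) = \left(-7\right) 9 = -63$)
$D = - \frac{141}{118}$ ($D = \frac{43 + 98}{-63 - 55} = \frac{141}{-118} = 141 \left(- \frac{1}{118}\right) = - \frac{141}{118} \approx -1.1949$)
$s{\left(H \right)} = \frac{169}{9}$ ($s{\left(H \right)} = - \frac{-85 - 84}{9} = \left(- \frac{1}{9}\right) \left(-169\right) = \frac{169}{9}$)
$s{\left(D \right)} 5 = \frac{169}{9} \cdot 5 = \frac{845}{9}$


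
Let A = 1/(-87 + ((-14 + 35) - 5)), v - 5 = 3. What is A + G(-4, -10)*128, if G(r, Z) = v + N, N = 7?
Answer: 136319/71 ≈ 1920.0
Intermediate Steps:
v = 8 (v = 5 + 3 = 8)
G(r, Z) = 15 (G(r, Z) = 8 + 7 = 15)
A = -1/71 (A = 1/(-87 + (21 - 5)) = 1/(-87 + 16) = 1/(-71) = -1/71 ≈ -0.014085)
A + G(-4, -10)*128 = -1/71 + 15*128 = -1/71 + 1920 = 136319/71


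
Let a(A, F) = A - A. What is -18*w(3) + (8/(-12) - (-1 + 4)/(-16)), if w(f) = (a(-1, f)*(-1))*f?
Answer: -23/48 ≈ -0.47917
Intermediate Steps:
a(A, F) = 0
w(f) = 0 (w(f) = (0*(-1))*f = 0*f = 0)
-18*w(3) + (8/(-12) - (-1 + 4)/(-16)) = -18*0 + (8/(-12) - (-1 + 4)/(-16)) = 0 + (8*(-1/12) - 1*3*(-1/16)) = 0 + (-⅔ - 3*(-1/16)) = 0 + (-⅔ + 3/16) = 0 - 23/48 = -23/48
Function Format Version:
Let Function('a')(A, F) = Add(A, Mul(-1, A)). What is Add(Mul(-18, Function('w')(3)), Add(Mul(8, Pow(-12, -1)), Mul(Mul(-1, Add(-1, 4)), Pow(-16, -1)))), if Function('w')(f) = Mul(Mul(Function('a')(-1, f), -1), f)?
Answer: Rational(-23, 48) ≈ -0.47917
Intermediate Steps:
Function('a')(A, F) = 0
Function('w')(f) = 0 (Function('w')(f) = Mul(Mul(0, -1), f) = Mul(0, f) = 0)
Add(Mul(-18, Function('w')(3)), Add(Mul(8, Pow(-12, -1)), Mul(Mul(-1, Add(-1, 4)), Pow(-16, -1)))) = Add(Mul(-18, 0), Add(Mul(8, Pow(-12, -1)), Mul(Mul(-1, Add(-1, 4)), Pow(-16, -1)))) = Add(0, Add(Mul(8, Rational(-1, 12)), Mul(Mul(-1, 3), Rational(-1, 16)))) = Add(0, Add(Rational(-2, 3), Mul(-3, Rational(-1, 16)))) = Add(0, Add(Rational(-2, 3), Rational(3, 16))) = Add(0, Rational(-23, 48)) = Rational(-23, 48)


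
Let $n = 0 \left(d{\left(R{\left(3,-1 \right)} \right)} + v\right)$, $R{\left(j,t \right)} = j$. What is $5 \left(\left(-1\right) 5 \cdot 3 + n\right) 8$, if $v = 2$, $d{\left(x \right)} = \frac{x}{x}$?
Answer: $-600$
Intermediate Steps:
$d{\left(x \right)} = 1$
$n = 0$ ($n = 0 \left(1 + 2\right) = 0 \cdot 3 = 0$)
$5 \left(\left(-1\right) 5 \cdot 3 + n\right) 8 = 5 \left(\left(-1\right) 5 \cdot 3 + 0\right) 8 = 5 \left(\left(-5\right) 3 + 0\right) 8 = 5 \left(-15 + 0\right) 8 = 5 \left(-15\right) 8 = \left(-75\right) 8 = -600$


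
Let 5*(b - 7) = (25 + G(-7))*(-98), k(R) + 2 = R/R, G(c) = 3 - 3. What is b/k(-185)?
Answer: 483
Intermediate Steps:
G(c) = 0
k(R) = -1 (k(R) = -2 + R/R = -2 + 1 = -1)
b = -483 (b = 7 + ((25 + 0)*(-98))/5 = 7 + (25*(-98))/5 = 7 + (⅕)*(-2450) = 7 - 490 = -483)
b/k(-185) = -483/(-1) = -483*(-1) = 483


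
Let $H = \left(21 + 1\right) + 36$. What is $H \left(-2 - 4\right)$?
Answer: $-348$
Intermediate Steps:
$H = 58$ ($H = 22 + 36 = 58$)
$H \left(-2 - 4\right) = 58 \left(-2 - 4\right) = 58 \left(-6\right) = -348$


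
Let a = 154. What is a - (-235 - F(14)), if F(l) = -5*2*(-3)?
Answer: 419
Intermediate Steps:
F(l) = 30 (F(l) = -10*(-3) = 30)
a - (-235 - F(14)) = 154 - (-235 - 1*30) = 154 - (-235 - 30) = 154 - 1*(-265) = 154 + 265 = 419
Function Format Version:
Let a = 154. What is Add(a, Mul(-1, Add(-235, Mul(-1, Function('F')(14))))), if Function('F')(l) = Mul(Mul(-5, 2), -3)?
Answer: 419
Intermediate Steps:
Function('F')(l) = 30 (Function('F')(l) = Mul(-10, -3) = 30)
Add(a, Mul(-1, Add(-235, Mul(-1, Function('F')(14))))) = Add(154, Mul(-1, Add(-235, Mul(-1, 30)))) = Add(154, Mul(-1, Add(-235, -30))) = Add(154, Mul(-1, -265)) = Add(154, 265) = 419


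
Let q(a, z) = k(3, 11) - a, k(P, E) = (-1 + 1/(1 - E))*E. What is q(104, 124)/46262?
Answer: -1161/462620 ≈ -0.0025096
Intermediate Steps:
k(P, E) = E*(-1 + 1/(1 - E))
q(a, z) = -121/10 - a (q(a, z) = -1*11²/(-1 + 11) - a = -1*121/10 - a = -1*121*⅒ - a = -121/10 - a)
q(104, 124)/46262 = (-121/10 - 1*104)/46262 = (-121/10 - 104)*(1/46262) = -1161/10*1/46262 = -1161/462620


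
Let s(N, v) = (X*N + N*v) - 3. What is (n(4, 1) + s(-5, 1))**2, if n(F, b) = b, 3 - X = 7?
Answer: 169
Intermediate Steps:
X = -4 (X = 3 - 1*7 = 3 - 7 = -4)
s(N, v) = -3 - 4*N + N*v (s(N, v) = (-4*N + N*v) - 3 = -3 - 4*N + N*v)
(n(4, 1) + s(-5, 1))**2 = (1 + (-3 - 4*(-5) - 5*1))**2 = (1 + (-3 + 20 - 5))**2 = (1 + 12)**2 = 13**2 = 169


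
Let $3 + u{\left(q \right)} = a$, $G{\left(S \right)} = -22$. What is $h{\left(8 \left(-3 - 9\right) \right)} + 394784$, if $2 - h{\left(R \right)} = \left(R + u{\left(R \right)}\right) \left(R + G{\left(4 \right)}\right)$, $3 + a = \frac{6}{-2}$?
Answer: $382396$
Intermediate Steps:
$a = -6$ ($a = -3 + \frac{6}{-2} = -3 + 6 \left(- \frac{1}{2}\right) = -3 - 3 = -6$)
$u{\left(q \right)} = -9$ ($u{\left(q \right)} = -3 - 6 = -9$)
$h{\left(R \right)} = 2 - \left(-22 + R\right) \left(-9 + R\right)$ ($h{\left(R \right)} = 2 - \left(R - 9\right) \left(R - 22\right) = 2 - \left(-9 + R\right) \left(-22 + R\right) = 2 - \left(-22 + R\right) \left(-9 + R\right)$)
$h{\left(8 \left(-3 - 9\right) \right)} + 394784 = \left(-196 - \left(8 \left(-3 - 9\right)\right)^{2} + 31 \cdot 8 \left(-3 - 9\right)\right) + 394784 = \left(-196 - \left(8 \left(-12\right)\right)^{2} + 31 \cdot 8 \left(-12\right)\right) + 394784 = \left(-196 - \left(-96\right)^{2} + 31 \left(-96\right)\right) + 394784 = \left(-196 - 9216 - 2976\right) + 394784 = -12388 + 394784 = 382396$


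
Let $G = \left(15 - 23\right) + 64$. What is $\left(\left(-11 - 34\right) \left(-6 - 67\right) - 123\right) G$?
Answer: $177072$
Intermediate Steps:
$G = 56$ ($G = -8 + 64 = 56$)
$\left(\left(-11 - 34\right) \left(-6 - 67\right) - 123\right) G = \left(\left(-11 - 34\right) \left(-6 - 67\right) - 123\right) 56 = \left(\left(-45\right) \left(-73\right) - 123\right) 56 = \left(3285 - 123\right) 56 = 3162 \cdot 56 = 177072$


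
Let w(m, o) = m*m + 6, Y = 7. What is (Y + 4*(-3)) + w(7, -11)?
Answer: 50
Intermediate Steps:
w(m, o) = 6 + m**2 (w(m, o) = m**2 + 6 = 6 + m**2)
(Y + 4*(-3)) + w(7, -11) = (7 + 4*(-3)) + (6 + 7**2) = (7 - 12) + (6 + 49) = -5 + 55 = 50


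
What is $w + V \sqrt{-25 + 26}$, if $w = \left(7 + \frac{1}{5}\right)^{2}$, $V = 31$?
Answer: $\frac{2071}{25} \approx 82.84$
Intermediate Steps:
$w = \frac{1296}{25}$ ($w = \left(7 + \frac{1}{5}\right)^{2} = \left(\frac{36}{5}\right)^{2} = \frac{1296}{25} \approx 51.84$)
$w + V \sqrt{-25 + 26} = \frac{1296}{25} + 31 \sqrt{-25 + 26} = \frac{1296}{25} + 31 \sqrt{1} = \frac{1296}{25} + 31 \cdot 1 = \frac{1296}{25} + 31 = \frac{2071}{25}$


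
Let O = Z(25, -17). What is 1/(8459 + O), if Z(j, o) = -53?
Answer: 1/8406 ≈ 0.00011896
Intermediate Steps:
O = -53
1/(8459 + O) = 1/(8459 - 53) = 1/8406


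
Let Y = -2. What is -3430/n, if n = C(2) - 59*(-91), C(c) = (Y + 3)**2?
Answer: -343/537 ≈ -0.63873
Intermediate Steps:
C(c) = 1 (C(c) = (-2 + 3)**2 = 1**2 = 1)
n = 5370 (n = 1 - 59*(-91) = 1 + 5369 = 5370)
-3430/n = -3430/5370 = -3430*1/5370 = -343/537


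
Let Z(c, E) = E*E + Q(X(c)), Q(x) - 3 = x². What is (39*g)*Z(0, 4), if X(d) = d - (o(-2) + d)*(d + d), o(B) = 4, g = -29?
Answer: -21489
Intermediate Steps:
X(d) = d - 2*d*(4 + d) (X(d) = d - (4 + d)*(d + d) = d - (4 + d)*2*d = d - 2*d*(4 + d))
Q(x) = 3 + x²
Z(c, E) = 3 + E² + c²*(7 + 2*c)² (Z(c, E) = E*E + (3 + (-c*(7 + 2*c))²) = E² + (3 + c²*(7 + 2*c)²) = 3 + E² + c²*(7 + 2*c)²)
(39*g)*Z(0, 4) = (39*(-29))*(3 + 4² + 0²*(7 + 2*0)²) = -1131*(3 + 16 + 0*(7 + 0)²) = -1131*(3 + 16 + 0*7²) = -1131*(3 + 16 + 0*49) = -1131*(3 + 16 + 0) = -1131*19 = -21489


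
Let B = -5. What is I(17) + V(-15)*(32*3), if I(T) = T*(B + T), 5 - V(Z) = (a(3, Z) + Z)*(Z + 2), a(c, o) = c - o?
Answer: 4428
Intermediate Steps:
V(Z) = -1 - 3*Z (V(Z) = 5 - ((3 - Z) + Z)*(Z + 2) = 5 - 3*(2 + Z) = 5 - (6 + 3*Z) = 5 + (-6 - 3*Z) = -1 - 3*Z)
I(T) = T*(-5 + T)
I(17) + V(-15)*(32*3) = 17*(-5 + 17) + (-1 - 3*(-15))*(32*3) = 17*12 + (-1 + 45)*96 = 204 + 44*96 = 204 + 4224 = 4428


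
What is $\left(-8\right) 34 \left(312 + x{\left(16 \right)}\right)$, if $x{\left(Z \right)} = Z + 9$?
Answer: $-91664$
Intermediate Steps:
$x{\left(Z \right)} = 9 + Z$
$\left(-8\right) 34 \left(312 + x{\left(16 \right)}\right) = \left(-8\right) 34 \left(312 + \left(9 + 16\right)\right) = - 272 \left(312 + 25\right) = \left(-272\right) 337 = -91664$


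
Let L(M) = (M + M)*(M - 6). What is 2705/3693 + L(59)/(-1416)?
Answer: -18141/4924 ≈ -3.6842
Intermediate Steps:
L(M) = 2*M*(-6 + M) (L(M) = (2*M)*(-6 + M) = 2*M*(-6 + M))
2705/3693 + L(59)/(-1416) = 2705/3693 + (2*59*(-6 + 59))/(-1416) = 2705*(1/3693) + (2*59*53)*(-1/1416) = 2705/3693 + 6254*(-1/1416) = 2705/3693 - 53/12 = -18141/4924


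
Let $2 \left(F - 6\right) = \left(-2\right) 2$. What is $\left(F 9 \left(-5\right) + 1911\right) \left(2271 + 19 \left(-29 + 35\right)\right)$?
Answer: $4128435$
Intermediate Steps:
$F = 4$ ($F = 6 + \frac{\left(-2\right) 2}{2} = 6 + \frac{1}{2} \left(-4\right) = 6 - 2 = 4$)
$\left(F 9 \left(-5\right) + 1911\right) \left(2271 + 19 \left(-29 + 35\right)\right) = \left(4 \cdot 9 \left(-5\right) + 1911\right) \left(2271 + 19 \left(-29 + 35\right)\right) = \left(4 \left(-45\right) + 1911\right) \left(2271 + 19 \cdot 6\right) = \left(-180 + 1911\right) \left(2271 + 114\right) = 1731 \cdot 2385 = 4128435$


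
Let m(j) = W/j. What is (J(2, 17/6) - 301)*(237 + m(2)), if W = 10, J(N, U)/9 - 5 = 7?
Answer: -46706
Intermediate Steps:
J(N, U) = 108 (J(N, U) = 45 + 9*7 = 45 + 63 = 108)
m(j) = 10/j
(J(2, 17/6) - 301)*(237 + m(2)) = (108 - 301)*(237 + 10/2) = -193*(237 + 10*(1/2)) = -193*(237 + 5) = -193*242 = -46706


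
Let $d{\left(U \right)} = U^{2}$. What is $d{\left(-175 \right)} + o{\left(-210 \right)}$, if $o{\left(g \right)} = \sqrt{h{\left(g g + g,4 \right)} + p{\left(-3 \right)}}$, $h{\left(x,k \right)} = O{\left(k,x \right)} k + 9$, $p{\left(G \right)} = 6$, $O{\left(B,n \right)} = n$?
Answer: $30625 + 5 \sqrt{7023} \approx 31044.0$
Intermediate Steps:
$h{\left(x,k \right)} = 9 + k x$ ($h{\left(x,k \right)} = x k + 9 = k x + 9 = 9 + k x$)
$o{\left(g \right)} = \sqrt{15 + 4 g + 4 g^{2}}$ ($o{\left(g \right)} = \sqrt{\left(9 + 4 \left(g g + g\right)\right) + 6} = \sqrt{\left(9 + 4 \left(g^{2} + g\right)\right) + 6} = \sqrt{\left(9 + 4 \left(g + g^{2}\right)\right) + 6} = \sqrt{\left(9 + \left(4 g + 4 g^{2}\right)\right) + 6} = \sqrt{\left(9 + 4 g + 4 g^{2}\right) + 6} = \sqrt{15 + 4 g + 4 g^{2}}$)
$d{\left(-175 \right)} + o{\left(-210 \right)} = \left(-175\right)^{2} + \sqrt{15 + 4 \left(-210\right) \left(1 - 210\right)} = 30625 + \sqrt{15 + 4 \left(-210\right) \left(-209\right)} = 30625 + \sqrt{15 + 175560} = 30625 + \sqrt{175575} = 30625 + 5 \sqrt{7023}$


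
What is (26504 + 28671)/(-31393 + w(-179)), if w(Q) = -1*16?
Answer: -55175/31409 ≈ -1.7567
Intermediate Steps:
w(Q) = -16
(26504 + 28671)/(-31393 + w(-179)) = (26504 + 28671)/(-31393 - 16) = 55175/(-31409) = 55175*(-1/31409) = -55175/31409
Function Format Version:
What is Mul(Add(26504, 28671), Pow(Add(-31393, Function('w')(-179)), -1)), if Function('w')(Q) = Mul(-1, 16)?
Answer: Rational(-55175, 31409) ≈ -1.7567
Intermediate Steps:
Function('w')(Q) = -16
Mul(Add(26504, 28671), Pow(Add(-31393, Function('w')(-179)), -1)) = Mul(Add(26504, 28671), Pow(Add(-31393, -16), -1)) = Mul(55175, Pow(-31409, -1)) = Mul(55175, Rational(-1, 31409)) = Rational(-55175, 31409)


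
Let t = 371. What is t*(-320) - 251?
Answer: -118971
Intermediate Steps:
t*(-320) - 251 = 371*(-320) - 251 = -118720 - 251 = -118971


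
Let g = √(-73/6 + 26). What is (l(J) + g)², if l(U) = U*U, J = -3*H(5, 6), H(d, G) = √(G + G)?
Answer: (648 + √498)²/36 ≈ 12481.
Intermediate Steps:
H(d, G) = √2*√G (H(d, G) = √(2*G) = √2*√G)
J = -6*√3 (J = -3*√2*√6 = -6*√3 ≈ -10.392)
l(U) = U²
g = √498/6 (g = √(-73*⅙ + 26) = √(-73/6 + 26) = √(83/6) = √498/6 ≈ 3.7193)
(l(J) + g)² = ((-6*√3)² + √498/6)² = (108 + √498/6)²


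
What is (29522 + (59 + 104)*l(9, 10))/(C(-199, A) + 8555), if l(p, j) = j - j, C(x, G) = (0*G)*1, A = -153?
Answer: 1018/295 ≈ 3.4508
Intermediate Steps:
C(x, G) = 0 (C(x, G) = 0*1 = 0)
l(p, j) = 0
(29522 + (59 + 104)*l(9, 10))/(C(-199, A) + 8555) = (29522 + (59 + 104)*0)/(0 + 8555) = (29522 + 163*0)/8555 = (29522 + 0)*(1/8555) = 29522*(1/8555) = 1018/295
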